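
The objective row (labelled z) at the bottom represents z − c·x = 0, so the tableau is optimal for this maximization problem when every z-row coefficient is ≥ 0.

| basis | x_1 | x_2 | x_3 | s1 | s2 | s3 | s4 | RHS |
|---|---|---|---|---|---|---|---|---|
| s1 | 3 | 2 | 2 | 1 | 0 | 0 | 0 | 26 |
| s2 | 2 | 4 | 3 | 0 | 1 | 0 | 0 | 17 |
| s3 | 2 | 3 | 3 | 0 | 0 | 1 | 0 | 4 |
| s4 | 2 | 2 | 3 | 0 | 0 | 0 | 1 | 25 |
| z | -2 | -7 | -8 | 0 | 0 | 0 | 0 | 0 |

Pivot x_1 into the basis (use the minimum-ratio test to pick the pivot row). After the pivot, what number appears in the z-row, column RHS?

4

Ratio test on column x_1 — row 1: 26/3 = 26/3; row 2: 17/2 = 17/2; row 3: 4/2 = 2; row 4: 25/2 = 25/2. Minimum is 2 at row 3 (s3 leaves); pivot element 2.
Divide row 3 by 2; eliminate column x_1 from the other rows.
z-row update in column RHS: 0 − (-2)·2 = 4.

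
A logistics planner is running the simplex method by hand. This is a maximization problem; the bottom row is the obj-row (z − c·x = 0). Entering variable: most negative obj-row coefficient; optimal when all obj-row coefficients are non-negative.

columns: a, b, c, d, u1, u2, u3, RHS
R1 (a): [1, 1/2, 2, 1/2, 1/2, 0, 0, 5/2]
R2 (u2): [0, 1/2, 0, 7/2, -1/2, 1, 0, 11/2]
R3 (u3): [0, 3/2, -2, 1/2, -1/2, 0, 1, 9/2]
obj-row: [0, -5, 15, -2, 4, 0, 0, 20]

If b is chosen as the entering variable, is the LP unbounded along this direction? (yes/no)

Column b has positive entries in row(s) 1, 2, 3, so the ratio test bounds it — not unbounded.

no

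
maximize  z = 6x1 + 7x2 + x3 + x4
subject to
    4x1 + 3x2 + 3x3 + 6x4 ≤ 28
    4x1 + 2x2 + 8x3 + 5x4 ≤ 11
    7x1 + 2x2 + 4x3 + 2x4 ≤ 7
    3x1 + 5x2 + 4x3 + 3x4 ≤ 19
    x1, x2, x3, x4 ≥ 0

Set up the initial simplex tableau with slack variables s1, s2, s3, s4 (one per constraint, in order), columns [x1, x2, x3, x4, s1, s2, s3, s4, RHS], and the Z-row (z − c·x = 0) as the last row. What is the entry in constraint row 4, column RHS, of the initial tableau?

The RHS of constraint 4 is b_4 = 19.

19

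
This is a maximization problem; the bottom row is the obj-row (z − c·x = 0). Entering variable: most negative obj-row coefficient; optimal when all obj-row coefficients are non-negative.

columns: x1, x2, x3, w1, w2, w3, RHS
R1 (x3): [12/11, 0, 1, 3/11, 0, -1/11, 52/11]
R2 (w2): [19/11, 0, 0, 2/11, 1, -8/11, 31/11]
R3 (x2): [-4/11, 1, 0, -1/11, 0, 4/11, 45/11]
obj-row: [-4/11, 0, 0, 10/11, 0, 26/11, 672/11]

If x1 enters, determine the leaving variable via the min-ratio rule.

Column x1 entries and ratios — x3: (52/11)/(12/11) = 13/3; w2: (31/11)/(19/11) = 31/19; x2: -4/11 ≤ 0, skip.
Smallest ratio is 31/19 in the row of w2, so w2 leaves.

w2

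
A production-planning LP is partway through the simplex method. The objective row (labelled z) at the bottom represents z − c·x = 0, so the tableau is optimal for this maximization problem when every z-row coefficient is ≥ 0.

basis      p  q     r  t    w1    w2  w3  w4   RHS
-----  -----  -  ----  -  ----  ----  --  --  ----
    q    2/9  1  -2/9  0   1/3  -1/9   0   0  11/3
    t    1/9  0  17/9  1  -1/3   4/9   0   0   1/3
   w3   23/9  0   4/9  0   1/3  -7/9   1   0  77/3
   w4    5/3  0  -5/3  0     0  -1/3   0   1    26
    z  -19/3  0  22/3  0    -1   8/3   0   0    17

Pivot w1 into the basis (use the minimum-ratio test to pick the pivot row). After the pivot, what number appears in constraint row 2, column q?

1

Ratio test on column w1 — row 1: (11/3)/(1/3) = 11; row 2: entry -1/3 ≤ 0; row 3: (77/3)/(1/3) = 77; row 4: entry 0 ≤ 0. Minimum is 11 at row 1 (q leaves); pivot element 1/3.
Divide row 1 by 1/3; eliminate column w1 from the other rows.
Row 2 update in column q: 0 − (-1/3)·3 = 1.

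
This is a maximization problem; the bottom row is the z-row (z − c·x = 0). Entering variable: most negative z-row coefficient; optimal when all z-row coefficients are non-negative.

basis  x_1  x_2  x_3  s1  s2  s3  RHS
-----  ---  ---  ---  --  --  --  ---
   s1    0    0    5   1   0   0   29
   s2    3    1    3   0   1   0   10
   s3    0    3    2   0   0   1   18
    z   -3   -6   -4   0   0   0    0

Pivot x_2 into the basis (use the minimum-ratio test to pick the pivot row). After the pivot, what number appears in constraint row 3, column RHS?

Ratio test on column x_2 — row 1: entry 0 ≤ 0; row 2: 10/1 = 10; row 3: 18/3 = 6. Minimum is 6 at row 3 (s3 leaves); pivot element 3.
Divide row 3 by 3; eliminate column x_2 from the other rows.
In the new row 3, the RHS entry is the old entry divided by the pivot: 18/3 = 6.

6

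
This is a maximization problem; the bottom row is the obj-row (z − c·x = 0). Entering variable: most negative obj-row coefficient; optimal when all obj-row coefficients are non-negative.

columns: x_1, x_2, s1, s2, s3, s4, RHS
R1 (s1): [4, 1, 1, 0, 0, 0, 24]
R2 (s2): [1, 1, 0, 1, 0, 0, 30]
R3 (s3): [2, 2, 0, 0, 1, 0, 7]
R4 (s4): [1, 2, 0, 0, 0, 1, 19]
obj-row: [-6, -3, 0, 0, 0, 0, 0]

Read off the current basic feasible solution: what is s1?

s1 is basic (row 1); its value is the RHS of that row, 24.

24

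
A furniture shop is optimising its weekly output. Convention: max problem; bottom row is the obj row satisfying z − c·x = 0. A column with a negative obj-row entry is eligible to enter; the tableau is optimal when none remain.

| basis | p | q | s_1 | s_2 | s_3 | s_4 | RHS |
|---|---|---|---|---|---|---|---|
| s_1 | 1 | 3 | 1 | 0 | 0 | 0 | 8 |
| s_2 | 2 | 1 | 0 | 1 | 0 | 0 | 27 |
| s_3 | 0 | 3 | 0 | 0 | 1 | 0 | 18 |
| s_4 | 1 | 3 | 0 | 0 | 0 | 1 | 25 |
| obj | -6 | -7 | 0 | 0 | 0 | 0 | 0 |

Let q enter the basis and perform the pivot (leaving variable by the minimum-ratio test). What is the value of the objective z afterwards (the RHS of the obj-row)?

Ratio test on column q — row 1: 8/3 = 8/3; row 2: 27/1 = 27; row 3: 18/3 = 6; row 4: 25/3 = 25/3. Minimum is 8/3 at row 1 (s_1 leaves); pivot element 3.
Pivot on row 1; the obj-row RHS becomes 0 − (-7)·(8/3) = 56/3.

56/3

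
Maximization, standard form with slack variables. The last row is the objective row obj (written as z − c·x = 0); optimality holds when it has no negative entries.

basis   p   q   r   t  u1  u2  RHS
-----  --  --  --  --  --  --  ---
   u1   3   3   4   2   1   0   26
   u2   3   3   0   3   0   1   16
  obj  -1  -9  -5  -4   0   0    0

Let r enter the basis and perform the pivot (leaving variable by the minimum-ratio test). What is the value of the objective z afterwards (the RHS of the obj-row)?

Ratio test on column r — row 1: 26/4 = 13/2; row 2: entry 0 ≤ 0. Minimum is 13/2 at row 1 (u1 leaves); pivot element 4.
Pivot on row 1; the obj-row RHS becomes 0 − (-5)·(13/2) = 65/2.

65/2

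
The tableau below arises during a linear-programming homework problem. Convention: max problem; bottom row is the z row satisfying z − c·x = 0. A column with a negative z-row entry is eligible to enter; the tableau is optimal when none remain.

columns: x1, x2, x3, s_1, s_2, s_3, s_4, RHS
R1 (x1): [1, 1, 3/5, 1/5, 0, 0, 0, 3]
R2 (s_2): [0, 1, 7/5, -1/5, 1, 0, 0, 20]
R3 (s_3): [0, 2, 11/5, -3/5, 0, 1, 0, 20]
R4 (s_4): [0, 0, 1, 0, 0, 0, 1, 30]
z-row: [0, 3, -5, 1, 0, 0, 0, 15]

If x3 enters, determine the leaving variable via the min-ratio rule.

Column x3 entries and ratios — x1: 3/(3/5) = 5; s_2: 20/(7/5) = 100/7; s_3: 20/(11/5) = 100/11; s_4: 30/1 = 30.
Smallest ratio is 5 in the row of x1, so x1 leaves.

x1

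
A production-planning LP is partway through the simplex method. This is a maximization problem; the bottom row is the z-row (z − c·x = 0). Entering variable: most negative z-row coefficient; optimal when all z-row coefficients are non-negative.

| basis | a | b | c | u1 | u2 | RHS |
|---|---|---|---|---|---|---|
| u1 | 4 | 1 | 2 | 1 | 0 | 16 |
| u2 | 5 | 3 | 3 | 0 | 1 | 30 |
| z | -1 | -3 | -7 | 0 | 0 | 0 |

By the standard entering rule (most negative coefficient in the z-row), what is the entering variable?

Negative z-row entries: a: -1, b: -3, c: -7.
The most negative is -7 in column c, so c enters.

c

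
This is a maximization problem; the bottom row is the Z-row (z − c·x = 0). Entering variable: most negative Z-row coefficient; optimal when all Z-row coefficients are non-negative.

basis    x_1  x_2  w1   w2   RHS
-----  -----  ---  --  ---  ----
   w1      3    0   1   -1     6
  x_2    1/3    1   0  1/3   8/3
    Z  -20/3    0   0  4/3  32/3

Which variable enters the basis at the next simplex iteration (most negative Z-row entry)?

Negative Z-row entries: x_1: -20/3.
The most negative is -20/3 in column x_1, so x_1 enters.

x_1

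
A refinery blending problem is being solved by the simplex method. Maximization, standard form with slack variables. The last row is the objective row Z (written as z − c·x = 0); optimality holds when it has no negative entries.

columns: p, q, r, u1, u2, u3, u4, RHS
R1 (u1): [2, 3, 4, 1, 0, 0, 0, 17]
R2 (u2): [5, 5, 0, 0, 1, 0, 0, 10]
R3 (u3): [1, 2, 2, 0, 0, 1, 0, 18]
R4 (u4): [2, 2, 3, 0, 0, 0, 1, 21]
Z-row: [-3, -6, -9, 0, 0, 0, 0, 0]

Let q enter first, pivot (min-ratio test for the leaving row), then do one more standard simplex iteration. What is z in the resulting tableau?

Ratio test on column q — row 1: 17/3 = 17/3; row 2: 10/5 = 2; row 3: 18/2 = 9; row 4: 21/2 = 21/2. Minimum is 2 at row 2 (u2 leaves); pivot element 5.
Pivot on row 2; the Z-row RHS becomes 0 − (-6)·2 = 12.
Next entering variable (most negative Z-row entry -9): r.
Ratio test on column r — row 1: 11/4 = 11/4; row 2: entry 0 ≤ 0; row 3: 14/2 = 7; row 4: 17/3 = 17/3. Minimum is 11/4 at row 1 (u1 leaves); pivot element 4.
After the second pivot the Z-row RHS is 12 − (-9)·(11/4) = 147/4.

147/4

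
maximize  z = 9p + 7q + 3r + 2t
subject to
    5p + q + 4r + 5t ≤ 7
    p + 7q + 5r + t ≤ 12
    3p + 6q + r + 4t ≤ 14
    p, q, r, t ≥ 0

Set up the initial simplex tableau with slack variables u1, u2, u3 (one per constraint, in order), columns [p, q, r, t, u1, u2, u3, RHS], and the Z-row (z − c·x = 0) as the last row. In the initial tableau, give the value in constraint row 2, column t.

Constraint 2 has coefficient 1 on t.

1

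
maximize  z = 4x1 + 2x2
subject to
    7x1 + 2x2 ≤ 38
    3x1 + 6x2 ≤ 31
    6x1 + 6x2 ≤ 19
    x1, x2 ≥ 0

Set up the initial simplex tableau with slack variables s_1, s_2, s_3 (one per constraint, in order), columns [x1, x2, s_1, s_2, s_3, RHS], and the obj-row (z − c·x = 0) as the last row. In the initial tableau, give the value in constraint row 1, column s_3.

Slack s_3 belongs to constraint 3; its column is the unit vector e_3, so the entry in row 1 is 0.

0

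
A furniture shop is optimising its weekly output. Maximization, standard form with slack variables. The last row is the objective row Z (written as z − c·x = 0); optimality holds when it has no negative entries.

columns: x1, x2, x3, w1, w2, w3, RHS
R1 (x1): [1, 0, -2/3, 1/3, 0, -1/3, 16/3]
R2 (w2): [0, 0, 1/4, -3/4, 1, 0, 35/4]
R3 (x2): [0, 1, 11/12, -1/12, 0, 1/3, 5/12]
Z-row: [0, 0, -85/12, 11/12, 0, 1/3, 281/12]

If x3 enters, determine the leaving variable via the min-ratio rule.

x2

Column x3 entries and ratios — x1: -2/3 ≤ 0, skip; w2: (35/4)/(1/4) = 35; x2: (5/12)/(11/12) = 5/11.
Smallest ratio is 5/11 in the row of x2, so x2 leaves.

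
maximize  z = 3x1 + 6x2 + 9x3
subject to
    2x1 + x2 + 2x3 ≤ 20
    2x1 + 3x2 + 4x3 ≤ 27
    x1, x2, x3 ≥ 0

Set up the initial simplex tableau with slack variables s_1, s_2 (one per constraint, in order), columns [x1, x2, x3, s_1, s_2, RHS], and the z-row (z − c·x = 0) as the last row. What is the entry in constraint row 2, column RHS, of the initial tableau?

The RHS of constraint 2 is b_2 = 27.

27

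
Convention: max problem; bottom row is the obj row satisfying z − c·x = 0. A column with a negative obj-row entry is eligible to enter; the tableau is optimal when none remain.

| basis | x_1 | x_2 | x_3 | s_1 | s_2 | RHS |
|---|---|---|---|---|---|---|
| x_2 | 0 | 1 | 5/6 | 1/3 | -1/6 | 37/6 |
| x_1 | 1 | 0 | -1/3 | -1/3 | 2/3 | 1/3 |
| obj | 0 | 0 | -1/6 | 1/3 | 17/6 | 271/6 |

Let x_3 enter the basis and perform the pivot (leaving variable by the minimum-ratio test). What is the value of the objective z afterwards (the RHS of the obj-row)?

232/5

Ratio test on column x_3 — row 1: (37/6)/(5/6) = 37/5; row 2: entry -1/3 ≤ 0. Minimum is 37/5 at row 1 (x_2 leaves); pivot element 5/6.
Pivot on row 1; the obj-row RHS becomes 271/6 − (-1/6)·(37/5) = 232/5.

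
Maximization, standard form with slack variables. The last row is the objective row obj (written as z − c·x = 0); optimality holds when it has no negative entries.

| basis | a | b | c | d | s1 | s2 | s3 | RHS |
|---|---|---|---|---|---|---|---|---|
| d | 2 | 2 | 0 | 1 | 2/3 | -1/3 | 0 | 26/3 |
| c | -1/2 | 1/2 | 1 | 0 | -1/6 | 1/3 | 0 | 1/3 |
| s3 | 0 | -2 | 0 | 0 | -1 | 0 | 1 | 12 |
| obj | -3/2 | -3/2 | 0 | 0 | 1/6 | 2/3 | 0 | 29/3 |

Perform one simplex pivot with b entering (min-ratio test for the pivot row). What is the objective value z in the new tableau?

Ratio test on column b — row 1: (26/3)/2 = 13/3; row 2: (1/3)/(1/2) = 2/3; row 3: entry -2 ≤ 0. Minimum is 2/3 at row 2 (c leaves); pivot element 1/2.
Pivot on row 2; the obj-row RHS becomes 29/3 − (-3/2)·(2/3) = 32/3.

32/3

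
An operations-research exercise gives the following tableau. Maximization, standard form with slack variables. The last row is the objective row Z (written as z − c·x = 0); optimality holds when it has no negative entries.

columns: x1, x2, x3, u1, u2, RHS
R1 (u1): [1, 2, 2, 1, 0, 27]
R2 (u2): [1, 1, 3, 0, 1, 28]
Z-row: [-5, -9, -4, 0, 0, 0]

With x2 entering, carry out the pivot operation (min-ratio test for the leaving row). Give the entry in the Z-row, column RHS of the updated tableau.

243/2

Ratio test on column x2 — row 1: 27/2 = 27/2; row 2: 28/1 = 28. Minimum is 27/2 at row 1 (u1 leaves); pivot element 2.
Divide row 1 by 2; eliminate column x2 from the other rows.
Z-row update in column RHS: 0 − (-9)·(27/2) = 243/2.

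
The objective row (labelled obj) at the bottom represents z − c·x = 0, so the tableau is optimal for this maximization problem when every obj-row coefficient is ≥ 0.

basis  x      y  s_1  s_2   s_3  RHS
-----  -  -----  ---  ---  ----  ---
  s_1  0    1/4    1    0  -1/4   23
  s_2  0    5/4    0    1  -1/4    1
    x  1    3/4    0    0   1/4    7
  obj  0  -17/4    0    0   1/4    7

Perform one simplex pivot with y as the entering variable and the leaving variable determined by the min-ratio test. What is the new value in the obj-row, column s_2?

17/5

Ratio test on column y — row 1: 23/(1/4) = 92; row 2: 1/(5/4) = 4/5; row 3: 7/(3/4) = 28/3. Minimum is 4/5 at row 2 (s_2 leaves); pivot element 5/4.
Divide row 2 by 5/4; eliminate column y from the other rows.
obj-row update in column s_2: 0 − (-17/4)·(4/5) = 17/5.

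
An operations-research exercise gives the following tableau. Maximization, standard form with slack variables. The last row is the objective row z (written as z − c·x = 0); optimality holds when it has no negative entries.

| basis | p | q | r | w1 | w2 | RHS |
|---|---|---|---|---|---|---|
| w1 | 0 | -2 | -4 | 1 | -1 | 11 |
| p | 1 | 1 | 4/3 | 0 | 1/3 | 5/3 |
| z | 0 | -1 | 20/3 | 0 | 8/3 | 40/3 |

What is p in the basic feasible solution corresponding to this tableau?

p is basic (row 2); its value is the RHS of that row, 5/3.

5/3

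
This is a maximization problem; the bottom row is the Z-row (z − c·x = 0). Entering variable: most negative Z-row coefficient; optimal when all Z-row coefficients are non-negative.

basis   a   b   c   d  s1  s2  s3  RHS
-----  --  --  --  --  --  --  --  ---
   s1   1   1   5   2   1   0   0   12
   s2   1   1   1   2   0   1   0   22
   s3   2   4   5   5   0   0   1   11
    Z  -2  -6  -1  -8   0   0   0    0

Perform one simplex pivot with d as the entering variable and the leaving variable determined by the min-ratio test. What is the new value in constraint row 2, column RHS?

88/5

Ratio test on column d — row 1: 12/2 = 6; row 2: 22/2 = 11; row 3: 11/5 = 11/5. Minimum is 11/5 at row 3 (s3 leaves); pivot element 5.
Divide row 3 by 5; eliminate column d from the other rows.
Row 2 update in column RHS: 22 − 2·(11/5) = 88/5.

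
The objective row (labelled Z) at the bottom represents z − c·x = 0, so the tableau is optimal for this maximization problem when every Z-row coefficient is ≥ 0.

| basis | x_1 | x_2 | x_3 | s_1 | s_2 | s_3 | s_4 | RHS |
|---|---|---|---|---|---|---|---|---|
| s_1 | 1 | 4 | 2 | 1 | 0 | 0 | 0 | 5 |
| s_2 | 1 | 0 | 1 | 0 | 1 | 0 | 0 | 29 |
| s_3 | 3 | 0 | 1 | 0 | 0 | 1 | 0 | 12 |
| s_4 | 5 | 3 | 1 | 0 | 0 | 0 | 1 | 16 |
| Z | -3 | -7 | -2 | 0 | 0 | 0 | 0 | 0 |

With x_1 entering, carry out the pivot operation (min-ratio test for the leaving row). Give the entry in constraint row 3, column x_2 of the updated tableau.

Ratio test on column x_1 — row 1: 5/1 = 5; row 2: 29/1 = 29; row 3: 12/3 = 4; row 4: 16/5 = 16/5. Minimum is 16/5 at row 4 (s_4 leaves); pivot element 5.
Divide row 4 by 5; eliminate column x_1 from the other rows.
Row 3 update in column x_2: 0 − 3·(3/5) = -9/5.

-9/5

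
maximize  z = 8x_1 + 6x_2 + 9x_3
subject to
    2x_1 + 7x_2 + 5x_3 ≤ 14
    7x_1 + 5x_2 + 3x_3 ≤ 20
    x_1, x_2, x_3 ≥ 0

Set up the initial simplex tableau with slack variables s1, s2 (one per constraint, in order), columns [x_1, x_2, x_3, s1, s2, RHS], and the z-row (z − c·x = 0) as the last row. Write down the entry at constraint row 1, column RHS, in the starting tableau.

14

The RHS of constraint 1 is b_1 = 14.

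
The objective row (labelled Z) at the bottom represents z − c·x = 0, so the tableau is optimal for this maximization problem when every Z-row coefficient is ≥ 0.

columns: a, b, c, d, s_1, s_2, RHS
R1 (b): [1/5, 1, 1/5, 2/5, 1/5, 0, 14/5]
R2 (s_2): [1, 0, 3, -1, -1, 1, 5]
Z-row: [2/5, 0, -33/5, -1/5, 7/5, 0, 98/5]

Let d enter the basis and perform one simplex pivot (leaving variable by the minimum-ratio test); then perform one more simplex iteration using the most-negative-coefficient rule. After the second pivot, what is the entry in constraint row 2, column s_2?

2/7

Ratio test on column d — row 1: (14/5)/(2/5) = 7; row 2: entry -1 ≤ 0. Minimum is 7 at row 1 (b leaves); pivot element 2/5.
Divide row 1 by 2/5; eliminate column d from the other rows.
Second iteration: most negative Z-row entry is -13/2 in column c, so c enters.
Ratio test on column c — row 1: 7/(1/2) = 14; row 2: 12/(7/2) = 24/7. Minimum is 24/7 at row 2 (s_2 leaves); pivot element 7/2.
Divide row 2 by 7/2; eliminate column c from the other rows.
After both pivots, the entry at constraint row 2, column s_2 is 2/7.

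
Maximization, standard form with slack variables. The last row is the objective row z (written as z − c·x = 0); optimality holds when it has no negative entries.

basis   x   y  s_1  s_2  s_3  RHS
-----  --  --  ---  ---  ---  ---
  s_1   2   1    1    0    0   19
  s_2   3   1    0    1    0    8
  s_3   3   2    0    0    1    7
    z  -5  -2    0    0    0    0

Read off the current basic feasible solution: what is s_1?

s_1 is basic (row 1); its value is the RHS of that row, 19.

19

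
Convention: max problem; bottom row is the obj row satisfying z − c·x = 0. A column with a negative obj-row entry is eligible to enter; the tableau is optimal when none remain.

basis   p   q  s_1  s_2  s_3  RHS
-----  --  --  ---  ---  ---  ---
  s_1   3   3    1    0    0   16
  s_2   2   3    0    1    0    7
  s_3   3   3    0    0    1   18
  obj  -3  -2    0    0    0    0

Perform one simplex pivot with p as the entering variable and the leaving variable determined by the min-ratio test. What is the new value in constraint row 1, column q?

Ratio test on column p — row 1: 16/3 = 16/3; row 2: 7/2 = 7/2; row 3: 18/3 = 6. Minimum is 7/2 at row 2 (s_2 leaves); pivot element 2.
Divide row 2 by 2; eliminate column p from the other rows.
Row 1 update in column q: 3 − 3·(3/2) = -3/2.

-3/2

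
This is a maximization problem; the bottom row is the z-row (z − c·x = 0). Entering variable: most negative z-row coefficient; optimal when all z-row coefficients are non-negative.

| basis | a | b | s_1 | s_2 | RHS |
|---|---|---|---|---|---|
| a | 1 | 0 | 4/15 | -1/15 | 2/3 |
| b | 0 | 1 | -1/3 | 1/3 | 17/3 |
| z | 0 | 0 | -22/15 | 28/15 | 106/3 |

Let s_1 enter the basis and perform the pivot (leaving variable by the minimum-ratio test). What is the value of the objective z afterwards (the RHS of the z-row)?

Ratio test on column s_1 — row 1: (2/3)/(4/15) = 5/2; row 2: entry -1/3 ≤ 0. Minimum is 5/2 at row 1 (a leaves); pivot element 4/15.
Pivot on row 1; the z-row RHS becomes 106/3 − (-22/15)·(5/2) = 39.

39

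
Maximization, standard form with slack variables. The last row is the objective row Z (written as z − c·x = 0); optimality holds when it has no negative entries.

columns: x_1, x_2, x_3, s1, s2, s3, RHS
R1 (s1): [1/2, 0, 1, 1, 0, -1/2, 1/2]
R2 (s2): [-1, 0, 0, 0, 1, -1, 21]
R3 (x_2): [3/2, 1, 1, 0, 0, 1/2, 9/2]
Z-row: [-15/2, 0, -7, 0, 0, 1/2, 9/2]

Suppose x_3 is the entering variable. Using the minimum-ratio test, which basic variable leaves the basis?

Column x_3 entries and ratios — s1: (1/2)/1 = 1/2; s2: 0 ≤ 0, skip; x_2: (9/2)/1 = 9/2.
Smallest ratio is 1/2 in the row of s1, so s1 leaves.

s1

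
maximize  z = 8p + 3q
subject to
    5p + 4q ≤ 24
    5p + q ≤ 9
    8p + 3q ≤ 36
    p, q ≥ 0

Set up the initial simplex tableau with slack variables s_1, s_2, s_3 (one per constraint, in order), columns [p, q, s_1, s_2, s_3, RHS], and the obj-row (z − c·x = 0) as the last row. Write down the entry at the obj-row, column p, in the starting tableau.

The obj-row carries the negated objective coefficients: the p entry is -8.

-8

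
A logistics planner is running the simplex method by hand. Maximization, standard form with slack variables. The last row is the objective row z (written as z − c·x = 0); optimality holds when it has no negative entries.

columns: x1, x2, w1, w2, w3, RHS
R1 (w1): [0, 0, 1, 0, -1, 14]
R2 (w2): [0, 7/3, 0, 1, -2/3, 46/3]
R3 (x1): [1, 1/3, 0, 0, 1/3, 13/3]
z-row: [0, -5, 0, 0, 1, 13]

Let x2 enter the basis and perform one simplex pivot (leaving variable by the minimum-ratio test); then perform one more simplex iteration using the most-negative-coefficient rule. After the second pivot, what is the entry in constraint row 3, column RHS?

5

Ratio test on column x2 — row 1: entry 0 ≤ 0; row 2: (46/3)/(7/3) = 46/7; row 3: (13/3)/(1/3) = 13. Minimum is 46/7 at row 2 (w2 leaves); pivot element 7/3.
Divide row 2 by 7/3; eliminate column x2 from the other rows.
Second iteration: most negative z-row entry is -3/7 in column w3, so w3 enters.
Ratio test on column w3 — row 1: entry -1 ≤ 0; row 2: entry -2/7 ≤ 0; row 3: (15/7)/(3/7) = 5. Minimum is 5 at row 3 (x1 leaves); pivot element 3/7.
Divide row 3 by 3/7; eliminate column w3 from the other rows.
After both pivots, the entry at constraint row 3, column RHS is 5.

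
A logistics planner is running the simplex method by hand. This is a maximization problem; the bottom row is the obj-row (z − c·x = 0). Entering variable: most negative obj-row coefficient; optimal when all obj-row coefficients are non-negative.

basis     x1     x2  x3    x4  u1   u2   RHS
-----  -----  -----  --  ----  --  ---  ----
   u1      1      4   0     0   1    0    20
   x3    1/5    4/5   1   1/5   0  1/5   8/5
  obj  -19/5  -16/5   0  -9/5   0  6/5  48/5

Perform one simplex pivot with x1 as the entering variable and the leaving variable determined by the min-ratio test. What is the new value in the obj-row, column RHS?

Ratio test on column x1 — row 1: 20/1 = 20; row 2: (8/5)/(1/5) = 8. Minimum is 8 at row 2 (x3 leaves); pivot element 1/5.
Divide row 2 by 1/5; eliminate column x1 from the other rows.
obj-row update in column RHS: 48/5 − (-19/5)·8 = 40.

40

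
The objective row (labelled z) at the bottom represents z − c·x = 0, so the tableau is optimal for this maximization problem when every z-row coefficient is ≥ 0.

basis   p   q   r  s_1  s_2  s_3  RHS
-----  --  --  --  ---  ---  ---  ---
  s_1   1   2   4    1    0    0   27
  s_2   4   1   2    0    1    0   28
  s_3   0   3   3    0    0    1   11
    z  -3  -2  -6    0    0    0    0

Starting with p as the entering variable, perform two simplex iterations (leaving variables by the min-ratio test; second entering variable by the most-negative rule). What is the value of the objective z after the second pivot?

75/2

Ratio test on column p — row 1: 27/1 = 27; row 2: 28/4 = 7; row 3: entry 0 ≤ 0. Minimum is 7 at row 2 (s_2 leaves); pivot element 4.
Pivot on row 2; the z-row RHS becomes 0 − (-3)·7 = 21.
Next entering variable (most negative z-row entry -9/2): r.
Ratio test on column r — row 1: 20/(7/2) = 40/7; row 2: 7/(1/2) = 14; row 3: 11/3 = 11/3. Minimum is 11/3 at row 3 (s_3 leaves); pivot element 3.
After the second pivot the z-row RHS is 21 − (-9/2)·(11/3) = 75/2.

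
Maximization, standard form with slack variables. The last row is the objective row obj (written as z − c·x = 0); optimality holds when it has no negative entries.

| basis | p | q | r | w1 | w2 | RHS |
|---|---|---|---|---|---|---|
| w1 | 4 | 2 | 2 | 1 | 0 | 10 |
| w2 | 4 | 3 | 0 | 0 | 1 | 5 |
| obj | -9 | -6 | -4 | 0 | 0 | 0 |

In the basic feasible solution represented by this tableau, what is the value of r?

0

r is not in the basis, so in the current basic feasible solution r = 0.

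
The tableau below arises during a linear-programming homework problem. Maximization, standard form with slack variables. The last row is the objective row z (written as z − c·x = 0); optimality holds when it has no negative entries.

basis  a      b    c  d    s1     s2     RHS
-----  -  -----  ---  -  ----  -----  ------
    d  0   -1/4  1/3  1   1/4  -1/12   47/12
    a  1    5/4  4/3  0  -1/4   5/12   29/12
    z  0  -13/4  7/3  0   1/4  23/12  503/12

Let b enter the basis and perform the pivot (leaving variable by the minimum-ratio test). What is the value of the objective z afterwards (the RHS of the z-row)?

Ratio test on column b — row 1: entry -1/4 ≤ 0; row 2: (29/12)/(5/4) = 29/15. Minimum is 29/15 at row 2 (a leaves); pivot element 5/4.
Pivot on row 2; the z-row RHS becomes 503/12 − (-13/4)·(29/15) = 241/5.

241/5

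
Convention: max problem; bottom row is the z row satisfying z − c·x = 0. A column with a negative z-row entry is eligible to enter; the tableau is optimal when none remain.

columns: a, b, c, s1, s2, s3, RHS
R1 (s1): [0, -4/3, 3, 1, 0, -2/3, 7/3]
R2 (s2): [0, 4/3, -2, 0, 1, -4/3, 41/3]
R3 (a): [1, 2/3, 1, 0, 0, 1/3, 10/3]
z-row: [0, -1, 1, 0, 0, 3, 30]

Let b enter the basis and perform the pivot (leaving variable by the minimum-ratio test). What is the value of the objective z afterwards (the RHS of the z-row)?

35

Ratio test on column b — row 1: entry -4/3 ≤ 0; row 2: (41/3)/(4/3) = 41/4; row 3: (10/3)/(2/3) = 5. Minimum is 5 at row 3 (a leaves); pivot element 2/3.
Pivot on row 3; the z-row RHS becomes 30 − (-1)·5 = 35.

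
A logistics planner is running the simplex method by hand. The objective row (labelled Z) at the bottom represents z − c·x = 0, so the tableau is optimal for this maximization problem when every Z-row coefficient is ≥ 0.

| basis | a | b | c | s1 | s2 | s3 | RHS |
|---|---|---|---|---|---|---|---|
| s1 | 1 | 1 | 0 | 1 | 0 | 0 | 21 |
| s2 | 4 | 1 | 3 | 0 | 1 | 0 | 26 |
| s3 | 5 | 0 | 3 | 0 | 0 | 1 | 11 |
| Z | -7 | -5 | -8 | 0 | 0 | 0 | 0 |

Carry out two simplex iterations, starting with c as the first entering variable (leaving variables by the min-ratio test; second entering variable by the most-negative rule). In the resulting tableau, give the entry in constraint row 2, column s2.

1

Ratio test on column c — row 1: entry 0 ≤ 0; row 2: 26/3 = 26/3; row 3: 11/3 = 11/3. Minimum is 11/3 at row 3 (s3 leaves); pivot element 3.
Divide row 3 by 3; eliminate column c from the other rows.
Second iteration: most negative Z-row entry is -5 in column b, so b enters.
Ratio test on column b — row 1: 21/1 = 21; row 2: 15/1 = 15; row 3: entry 0 ≤ 0. Minimum is 15 at row 2 (s2 leaves); pivot element 1.
Divide row 2 by 1; eliminate column b from the other rows.
After both pivots, the entry at constraint row 2, column s2 is 1.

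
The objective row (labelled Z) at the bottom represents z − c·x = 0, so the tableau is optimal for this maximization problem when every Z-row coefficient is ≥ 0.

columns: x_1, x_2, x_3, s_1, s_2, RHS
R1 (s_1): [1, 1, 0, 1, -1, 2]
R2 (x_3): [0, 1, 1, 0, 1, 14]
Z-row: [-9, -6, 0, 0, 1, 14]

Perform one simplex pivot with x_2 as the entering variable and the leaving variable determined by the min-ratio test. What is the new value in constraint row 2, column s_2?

2

Ratio test on column x_2 — row 1: 2/1 = 2; row 2: 14/1 = 14. Minimum is 2 at row 1 (s_1 leaves); pivot element 1.
Divide row 1 by 1; eliminate column x_2 from the other rows.
Row 2 update in column s_2: 1 − 1·(-1) = 2.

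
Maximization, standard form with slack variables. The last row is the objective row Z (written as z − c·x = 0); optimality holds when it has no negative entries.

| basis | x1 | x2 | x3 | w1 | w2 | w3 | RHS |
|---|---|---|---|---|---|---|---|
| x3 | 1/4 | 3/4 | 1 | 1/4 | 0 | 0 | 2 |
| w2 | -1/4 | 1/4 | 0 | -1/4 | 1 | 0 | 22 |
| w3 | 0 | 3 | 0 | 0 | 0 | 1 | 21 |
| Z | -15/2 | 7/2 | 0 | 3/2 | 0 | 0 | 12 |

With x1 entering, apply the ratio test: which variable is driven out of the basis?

Column x1 entries and ratios — x3: 2/(1/4) = 8; w2: -1/4 ≤ 0, skip; w3: 0 ≤ 0, skip.
Smallest ratio is 8 in the row of x3, so x3 leaves.

x3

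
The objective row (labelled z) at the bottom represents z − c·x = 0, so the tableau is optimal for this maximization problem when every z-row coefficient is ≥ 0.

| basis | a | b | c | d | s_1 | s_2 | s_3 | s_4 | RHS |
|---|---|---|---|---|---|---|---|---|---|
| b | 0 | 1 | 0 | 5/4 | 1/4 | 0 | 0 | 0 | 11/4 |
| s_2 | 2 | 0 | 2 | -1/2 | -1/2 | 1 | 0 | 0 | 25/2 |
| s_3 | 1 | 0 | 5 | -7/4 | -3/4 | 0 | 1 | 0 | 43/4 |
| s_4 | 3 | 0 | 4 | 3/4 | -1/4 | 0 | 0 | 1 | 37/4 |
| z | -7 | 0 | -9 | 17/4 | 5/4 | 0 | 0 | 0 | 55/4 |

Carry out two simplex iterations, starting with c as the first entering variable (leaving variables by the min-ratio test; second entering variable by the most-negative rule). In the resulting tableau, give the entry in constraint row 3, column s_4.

Ratio test on column c — row 1: entry 0 ≤ 0; row 2: (25/2)/2 = 25/4; row 3: (43/4)/5 = 43/20; row 4: (37/4)/4 = 37/16. Minimum is 43/20 at row 3 (s_3 leaves); pivot element 5.
Divide row 3 by 5; eliminate column c from the other rows.
Second iteration: most negative z-row entry is -26/5 in column a, so a enters.
Ratio test on column a — row 1: entry 0 ≤ 0; row 2: (41/5)/(8/5) = 41/8; row 3: (43/20)/(1/5) = 43/4; row 4: (13/20)/(11/5) = 13/44. Minimum is 13/44 at row 4 (s_4 leaves); pivot element 11/5.
Divide row 4 by 11/5; eliminate column a from the other rows.
After both pivots, the entry at constraint row 3, column s_4 is -1/11.

-1/11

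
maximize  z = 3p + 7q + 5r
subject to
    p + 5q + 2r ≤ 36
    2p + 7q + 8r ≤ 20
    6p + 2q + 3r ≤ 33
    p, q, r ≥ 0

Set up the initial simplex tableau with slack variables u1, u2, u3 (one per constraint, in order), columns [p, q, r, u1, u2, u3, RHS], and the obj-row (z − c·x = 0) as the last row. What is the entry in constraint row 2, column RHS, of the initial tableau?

20

The RHS of constraint 2 is b_2 = 20.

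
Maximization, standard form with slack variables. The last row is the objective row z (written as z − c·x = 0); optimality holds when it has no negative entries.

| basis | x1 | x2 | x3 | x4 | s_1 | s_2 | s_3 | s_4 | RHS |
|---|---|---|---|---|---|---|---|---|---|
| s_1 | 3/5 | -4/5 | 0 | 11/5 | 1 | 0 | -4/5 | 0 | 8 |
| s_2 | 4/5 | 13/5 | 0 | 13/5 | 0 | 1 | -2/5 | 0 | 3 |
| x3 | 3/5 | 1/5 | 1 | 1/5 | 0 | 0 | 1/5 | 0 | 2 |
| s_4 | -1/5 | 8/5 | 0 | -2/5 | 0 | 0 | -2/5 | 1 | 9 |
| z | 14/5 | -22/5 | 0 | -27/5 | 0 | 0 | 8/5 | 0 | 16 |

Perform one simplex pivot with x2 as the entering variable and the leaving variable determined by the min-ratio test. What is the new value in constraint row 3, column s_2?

Ratio test on column x2 — row 1: entry -4/5 ≤ 0; row 2: 3/(13/5) = 15/13; row 3: 2/(1/5) = 10; row 4: 9/(8/5) = 45/8. Minimum is 15/13 at row 2 (s_2 leaves); pivot element 13/5.
Divide row 2 by 13/5; eliminate column x2 from the other rows.
Row 3 update in column s_2: 0 − (1/5)·(5/13) = -1/13.

-1/13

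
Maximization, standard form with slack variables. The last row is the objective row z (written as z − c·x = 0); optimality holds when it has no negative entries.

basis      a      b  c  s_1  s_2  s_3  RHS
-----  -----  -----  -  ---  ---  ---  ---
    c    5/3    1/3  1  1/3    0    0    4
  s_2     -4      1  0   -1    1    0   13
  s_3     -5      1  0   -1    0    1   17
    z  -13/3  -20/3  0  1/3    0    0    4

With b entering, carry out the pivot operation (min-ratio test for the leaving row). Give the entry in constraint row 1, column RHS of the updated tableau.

12

Ratio test on column b — row 1: 4/(1/3) = 12; row 2: 13/1 = 13; row 3: 17/1 = 17. Minimum is 12 at row 1 (c leaves); pivot element 1/3.
Divide row 1 by 1/3; eliminate column b from the other rows.
In the new row 1, the RHS entry is the old entry divided by the pivot: 4/(1/3) = 12.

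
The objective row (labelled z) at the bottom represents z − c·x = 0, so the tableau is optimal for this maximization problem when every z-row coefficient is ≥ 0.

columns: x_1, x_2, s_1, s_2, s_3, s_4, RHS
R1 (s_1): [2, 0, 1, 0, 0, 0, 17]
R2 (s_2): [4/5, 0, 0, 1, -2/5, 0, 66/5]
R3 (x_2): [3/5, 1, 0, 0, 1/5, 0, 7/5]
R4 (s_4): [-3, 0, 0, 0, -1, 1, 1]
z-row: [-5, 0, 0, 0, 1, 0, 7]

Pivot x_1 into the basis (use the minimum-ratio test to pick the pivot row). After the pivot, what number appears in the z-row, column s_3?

Ratio test on column x_1 — row 1: 17/2 = 17/2; row 2: (66/5)/(4/5) = 33/2; row 3: (7/5)/(3/5) = 7/3; row 4: entry -3 ≤ 0. Minimum is 7/3 at row 3 (x_2 leaves); pivot element 3/5.
Divide row 3 by 3/5; eliminate column x_1 from the other rows.
z-row update in column s_3: 1 − (-5)·(1/3) = 8/3.

8/3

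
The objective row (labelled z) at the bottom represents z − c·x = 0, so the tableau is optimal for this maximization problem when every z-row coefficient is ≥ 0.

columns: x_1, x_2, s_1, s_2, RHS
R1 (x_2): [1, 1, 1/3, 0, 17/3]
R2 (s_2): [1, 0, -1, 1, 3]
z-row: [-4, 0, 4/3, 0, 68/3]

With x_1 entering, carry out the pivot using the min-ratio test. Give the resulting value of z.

104/3

Ratio test on column x_1 — row 1: (17/3)/1 = 17/3; row 2: 3/1 = 3. Minimum is 3 at row 2 (s_2 leaves); pivot element 1.
Pivot on row 2; the z-row RHS becomes 68/3 − (-4)·3 = 104/3.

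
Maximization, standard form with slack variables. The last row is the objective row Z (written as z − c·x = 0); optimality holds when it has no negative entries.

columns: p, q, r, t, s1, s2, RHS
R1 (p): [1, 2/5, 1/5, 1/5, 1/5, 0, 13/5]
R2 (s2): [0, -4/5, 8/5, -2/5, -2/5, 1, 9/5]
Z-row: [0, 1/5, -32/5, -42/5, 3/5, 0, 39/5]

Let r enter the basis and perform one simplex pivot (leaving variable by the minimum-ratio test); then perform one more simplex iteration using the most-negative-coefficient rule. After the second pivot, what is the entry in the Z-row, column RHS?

110

Ratio test on column r — row 1: (13/5)/(1/5) = 13; row 2: (9/5)/(8/5) = 9/8. Minimum is 9/8 at row 2 (s2 leaves); pivot element 8/5.
Divide row 2 by 8/5; eliminate column r from the other rows.
Second iteration: most negative Z-row entry is -10 in column t, so t enters.
Ratio test on column t — row 1: (19/8)/(1/4) = 19/2; row 2: entry -1/4 ≤ 0. Minimum is 19/2 at row 1 (p leaves); pivot element 1/4.
Divide row 1 by 1/4; eliminate column t from the other rows.
After both pivots, the entry at the Z-row, column RHS is 110.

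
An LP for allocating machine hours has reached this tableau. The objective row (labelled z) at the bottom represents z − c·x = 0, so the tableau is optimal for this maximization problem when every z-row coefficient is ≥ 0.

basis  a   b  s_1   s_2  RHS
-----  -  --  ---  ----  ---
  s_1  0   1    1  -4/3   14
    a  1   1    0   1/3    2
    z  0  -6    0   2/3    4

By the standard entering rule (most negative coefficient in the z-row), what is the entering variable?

b

Negative z-row entries: b: -6.
The most negative is -6 in column b, so b enters.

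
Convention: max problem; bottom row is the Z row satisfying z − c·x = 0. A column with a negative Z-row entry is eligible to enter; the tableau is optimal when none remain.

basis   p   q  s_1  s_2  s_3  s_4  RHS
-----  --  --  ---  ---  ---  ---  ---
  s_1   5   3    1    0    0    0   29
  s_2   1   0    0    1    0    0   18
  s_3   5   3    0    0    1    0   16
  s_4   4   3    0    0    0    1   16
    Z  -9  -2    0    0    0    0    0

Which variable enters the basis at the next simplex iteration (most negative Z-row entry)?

p

Negative Z-row entries: p: -9, q: -2.
The most negative is -9 in column p, so p enters.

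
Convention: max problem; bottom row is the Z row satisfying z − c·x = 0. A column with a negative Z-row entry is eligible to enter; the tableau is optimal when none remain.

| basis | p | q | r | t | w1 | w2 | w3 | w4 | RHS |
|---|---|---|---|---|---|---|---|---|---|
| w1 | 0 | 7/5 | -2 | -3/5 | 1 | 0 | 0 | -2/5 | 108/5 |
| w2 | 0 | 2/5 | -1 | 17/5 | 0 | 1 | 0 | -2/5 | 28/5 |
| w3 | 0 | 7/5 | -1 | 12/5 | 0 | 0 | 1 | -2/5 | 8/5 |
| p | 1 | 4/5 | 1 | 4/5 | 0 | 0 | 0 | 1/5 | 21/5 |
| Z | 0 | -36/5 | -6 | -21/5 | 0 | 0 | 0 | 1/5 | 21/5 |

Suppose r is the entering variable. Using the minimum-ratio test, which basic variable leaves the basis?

p

Column r entries and ratios — w1: -2 ≤ 0, skip; w2: -1 ≤ 0, skip; w3: -1 ≤ 0, skip; p: (21/5)/1 = 21/5.
Smallest ratio is 21/5 in the row of p, so p leaves.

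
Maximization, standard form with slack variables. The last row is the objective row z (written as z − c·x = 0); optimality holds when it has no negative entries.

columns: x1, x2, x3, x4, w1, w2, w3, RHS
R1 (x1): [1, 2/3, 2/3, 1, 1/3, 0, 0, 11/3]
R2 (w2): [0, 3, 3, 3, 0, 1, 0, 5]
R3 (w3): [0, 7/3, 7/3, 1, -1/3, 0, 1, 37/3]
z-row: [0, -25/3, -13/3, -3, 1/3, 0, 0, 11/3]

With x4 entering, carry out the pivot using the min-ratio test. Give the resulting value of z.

26/3

Ratio test on column x4 — row 1: (11/3)/1 = 11/3; row 2: 5/3 = 5/3; row 3: (37/3)/1 = 37/3. Minimum is 5/3 at row 2 (w2 leaves); pivot element 3.
Pivot on row 2; the z-row RHS becomes 11/3 − (-3)·(5/3) = 26/3.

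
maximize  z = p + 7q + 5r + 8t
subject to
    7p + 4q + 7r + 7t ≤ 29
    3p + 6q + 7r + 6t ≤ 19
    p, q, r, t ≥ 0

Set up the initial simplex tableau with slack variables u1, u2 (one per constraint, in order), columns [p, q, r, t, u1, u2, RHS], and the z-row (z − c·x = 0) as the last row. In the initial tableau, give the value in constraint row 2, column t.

6

Constraint 2 has coefficient 6 on t.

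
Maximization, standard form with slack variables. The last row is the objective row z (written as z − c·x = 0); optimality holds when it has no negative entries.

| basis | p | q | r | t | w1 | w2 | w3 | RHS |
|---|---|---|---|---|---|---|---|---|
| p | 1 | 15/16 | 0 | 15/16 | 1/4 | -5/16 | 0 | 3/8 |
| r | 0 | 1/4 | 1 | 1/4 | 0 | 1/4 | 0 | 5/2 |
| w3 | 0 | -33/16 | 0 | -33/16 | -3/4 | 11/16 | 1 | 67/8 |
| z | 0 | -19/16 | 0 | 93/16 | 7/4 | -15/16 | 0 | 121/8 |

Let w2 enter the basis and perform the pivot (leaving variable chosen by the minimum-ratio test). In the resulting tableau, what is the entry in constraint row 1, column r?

5/4

Ratio test on column w2 — row 1: entry -5/16 ≤ 0; row 2: (5/2)/(1/4) = 10; row 3: (67/8)/(11/16) = 134/11. Minimum is 10 at row 2 (r leaves); pivot element 1/4.
Divide row 2 by 1/4; eliminate column w2 from the other rows.
Row 1 update in column r: 0 − (-5/16)·4 = 5/4.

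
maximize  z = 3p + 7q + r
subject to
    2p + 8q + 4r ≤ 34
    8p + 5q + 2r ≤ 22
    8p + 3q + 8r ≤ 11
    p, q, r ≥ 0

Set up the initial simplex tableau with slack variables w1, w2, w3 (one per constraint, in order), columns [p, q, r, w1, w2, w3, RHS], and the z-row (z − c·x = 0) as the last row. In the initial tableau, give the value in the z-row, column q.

The z-row carries the negated objective coefficients: the q entry is -7.

-7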